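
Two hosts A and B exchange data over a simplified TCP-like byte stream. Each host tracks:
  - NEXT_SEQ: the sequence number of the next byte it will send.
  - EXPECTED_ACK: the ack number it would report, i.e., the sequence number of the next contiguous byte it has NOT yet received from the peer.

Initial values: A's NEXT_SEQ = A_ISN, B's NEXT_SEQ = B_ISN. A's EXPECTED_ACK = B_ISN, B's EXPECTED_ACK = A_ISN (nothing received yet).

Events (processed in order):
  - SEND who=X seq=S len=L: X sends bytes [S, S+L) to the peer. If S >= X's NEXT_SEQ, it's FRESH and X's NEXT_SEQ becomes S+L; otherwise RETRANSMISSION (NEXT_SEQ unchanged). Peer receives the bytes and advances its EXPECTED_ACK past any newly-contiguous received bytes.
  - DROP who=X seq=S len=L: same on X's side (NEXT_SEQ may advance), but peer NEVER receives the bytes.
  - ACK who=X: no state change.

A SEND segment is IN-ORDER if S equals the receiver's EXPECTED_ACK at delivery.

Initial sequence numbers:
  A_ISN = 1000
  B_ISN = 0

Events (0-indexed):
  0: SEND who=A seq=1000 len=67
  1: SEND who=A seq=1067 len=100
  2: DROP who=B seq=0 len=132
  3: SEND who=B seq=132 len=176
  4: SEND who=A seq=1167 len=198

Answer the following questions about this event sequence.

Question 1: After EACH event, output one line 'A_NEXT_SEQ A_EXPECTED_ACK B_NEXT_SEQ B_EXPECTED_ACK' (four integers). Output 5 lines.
1067 0 0 1067
1167 0 0 1167
1167 0 132 1167
1167 0 308 1167
1365 0 308 1365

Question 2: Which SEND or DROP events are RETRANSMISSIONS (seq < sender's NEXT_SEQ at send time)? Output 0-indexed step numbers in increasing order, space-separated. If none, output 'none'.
Step 0: SEND seq=1000 -> fresh
Step 1: SEND seq=1067 -> fresh
Step 2: DROP seq=0 -> fresh
Step 3: SEND seq=132 -> fresh
Step 4: SEND seq=1167 -> fresh

Answer: none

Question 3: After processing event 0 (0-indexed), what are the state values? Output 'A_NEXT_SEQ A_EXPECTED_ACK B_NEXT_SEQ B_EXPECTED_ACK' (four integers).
After event 0: A_seq=1067 A_ack=0 B_seq=0 B_ack=1067

1067 0 0 1067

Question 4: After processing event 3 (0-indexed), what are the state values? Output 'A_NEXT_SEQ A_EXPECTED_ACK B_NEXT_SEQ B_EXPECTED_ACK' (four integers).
After event 0: A_seq=1067 A_ack=0 B_seq=0 B_ack=1067
After event 1: A_seq=1167 A_ack=0 B_seq=0 B_ack=1167
After event 2: A_seq=1167 A_ack=0 B_seq=132 B_ack=1167
After event 3: A_seq=1167 A_ack=0 B_seq=308 B_ack=1167

1167 0 308 1167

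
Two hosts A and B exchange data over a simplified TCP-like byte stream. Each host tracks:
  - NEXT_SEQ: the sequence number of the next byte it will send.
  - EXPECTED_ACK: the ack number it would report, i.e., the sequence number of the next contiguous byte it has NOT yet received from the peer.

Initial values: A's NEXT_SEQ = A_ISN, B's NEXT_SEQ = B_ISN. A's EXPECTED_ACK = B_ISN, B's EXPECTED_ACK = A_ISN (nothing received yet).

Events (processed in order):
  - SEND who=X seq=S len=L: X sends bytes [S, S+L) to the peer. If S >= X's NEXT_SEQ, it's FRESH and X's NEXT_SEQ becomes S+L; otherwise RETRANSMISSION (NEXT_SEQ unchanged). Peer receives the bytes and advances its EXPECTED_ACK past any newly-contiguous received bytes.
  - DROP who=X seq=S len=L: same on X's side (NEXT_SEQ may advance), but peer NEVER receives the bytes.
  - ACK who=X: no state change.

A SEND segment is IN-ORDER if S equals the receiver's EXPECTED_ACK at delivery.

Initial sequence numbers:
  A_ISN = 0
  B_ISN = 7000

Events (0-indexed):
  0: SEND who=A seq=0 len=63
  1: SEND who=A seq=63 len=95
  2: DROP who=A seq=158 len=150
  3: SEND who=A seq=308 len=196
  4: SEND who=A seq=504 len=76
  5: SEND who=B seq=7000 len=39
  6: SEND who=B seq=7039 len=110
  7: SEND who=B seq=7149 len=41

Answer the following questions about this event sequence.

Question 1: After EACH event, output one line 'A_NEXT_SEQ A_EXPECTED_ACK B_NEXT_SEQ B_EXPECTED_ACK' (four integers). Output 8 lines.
63 7000 7000 63
158 7000 7000 158
308 7000 7000 158
504 7000 7000 158
580 7000 7000 158
580 7039 7039 158
580 7149 7149 158
580 7190 7190 158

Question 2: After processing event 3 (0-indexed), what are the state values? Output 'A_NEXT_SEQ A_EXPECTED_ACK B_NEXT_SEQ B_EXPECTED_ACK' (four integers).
After event 0: A_seq=63 A_ack=7000 B_seq=7000 B_ack=63
After event 1: A_seq=158 A_ack=7000 B_seq=7000 B_ack=158
After event 2: A_seq=308 A_ack=7000 B_seq=7000 B_ack=158
After event 3: A_seq=504 A_ack=7000 B_seq=7000 B_ack=158

504 7000 7000 158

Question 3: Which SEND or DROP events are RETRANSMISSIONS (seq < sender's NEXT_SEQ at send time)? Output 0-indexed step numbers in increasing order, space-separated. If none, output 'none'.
Answer: none

Derivation:
Step 0: SEND seq=0 -> fresh
Step 1: SEND seq=63 -> fresh
Step 2: DROP seq=158 -> fresh
Step 3: SEND seq=308 -> fresh
Step 4: SEND seq=504 -> fresh
Step 5: SEND seq=7000 -> fresh
Step 6: SEND seq=7039 -> fresh
Step 7: SEND seq=7149 -> fresh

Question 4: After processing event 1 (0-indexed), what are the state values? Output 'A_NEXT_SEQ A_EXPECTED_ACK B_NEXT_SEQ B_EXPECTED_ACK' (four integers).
After event 0: A_seq=63 A_ack=7000 B_seq=7000 B_ack=63
After event 1: A_seq=158 A_ack=7000 B_seq=7000 B_ack=158

158 7000 7000 158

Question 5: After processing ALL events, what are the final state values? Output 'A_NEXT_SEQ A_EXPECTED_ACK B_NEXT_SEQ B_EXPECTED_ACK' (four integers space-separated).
Answer: 580 7190 7190 158

Derivation:
After event 0: A_seq=63 A_ack=7000 B_seq=7000 B_ack=63
After event 1: A_seq=158 A_ack=7000 B_seq=7000 B_ack=158
After event 2: A_seq=308 A_ack=7000 B_seq=7000 B_ack=158
After event 3: A_seq=504 A_ack=7000 B_seq=7000 B_ack=158
After event 4: A_seq=580 A_ack=7000 B_seq=7000 B_ack=158
After event 5: A_seq=580 A_ack=7039 B_seq=7039 B_ack=158
After event 6: A_seq=580 A_ack=7149 B_seq=7149 B_ack=158
After event 7: A_seq=580 A_ack=7190 B_seq=7190 B_ack=158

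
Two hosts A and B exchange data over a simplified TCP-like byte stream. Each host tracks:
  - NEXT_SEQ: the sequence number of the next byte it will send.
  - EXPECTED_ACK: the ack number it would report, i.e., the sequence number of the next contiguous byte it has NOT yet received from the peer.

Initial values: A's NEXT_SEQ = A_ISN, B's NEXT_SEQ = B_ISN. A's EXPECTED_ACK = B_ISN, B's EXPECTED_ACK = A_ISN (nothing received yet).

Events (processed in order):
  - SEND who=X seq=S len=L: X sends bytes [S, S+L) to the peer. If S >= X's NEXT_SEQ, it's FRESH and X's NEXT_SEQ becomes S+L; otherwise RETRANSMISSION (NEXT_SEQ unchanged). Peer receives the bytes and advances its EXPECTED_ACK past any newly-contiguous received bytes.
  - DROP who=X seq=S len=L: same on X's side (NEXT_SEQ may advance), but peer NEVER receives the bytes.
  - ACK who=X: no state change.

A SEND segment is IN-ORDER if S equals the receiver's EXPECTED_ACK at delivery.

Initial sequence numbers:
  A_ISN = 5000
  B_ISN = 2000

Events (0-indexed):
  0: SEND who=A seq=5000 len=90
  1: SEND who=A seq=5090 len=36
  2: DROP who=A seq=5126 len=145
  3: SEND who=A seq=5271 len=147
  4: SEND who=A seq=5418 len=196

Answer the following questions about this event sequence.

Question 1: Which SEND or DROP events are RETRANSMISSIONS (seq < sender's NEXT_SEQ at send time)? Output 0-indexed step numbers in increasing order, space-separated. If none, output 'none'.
Answer: none

Derivation:
Step 0: SEND seq=5000 -> fresh
Step 1: SEND seq=5090 -> fresh
Step 2: DROP seq=5126 -> fresh
Step 3: SEND seq=5271 -> fresh
Step 4: SEND seq=5418 -> fresh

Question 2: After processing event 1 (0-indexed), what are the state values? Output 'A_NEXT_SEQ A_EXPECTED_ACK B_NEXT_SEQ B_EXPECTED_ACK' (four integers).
After event 0: A_seq=5090 A_ack=2000 B_seq=2000 B_ack=5090
After event 1: A_seq=5126 A_ack=2000 B_seq=2000 B_ack=5126

5126 2000 2000 5126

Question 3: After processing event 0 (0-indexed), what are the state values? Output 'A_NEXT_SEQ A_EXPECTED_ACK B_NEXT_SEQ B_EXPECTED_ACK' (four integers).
After event 0: A_seq=5090 A_ack=2000 B_seq=2000 B_ack=5090

5090 2000 2000 5090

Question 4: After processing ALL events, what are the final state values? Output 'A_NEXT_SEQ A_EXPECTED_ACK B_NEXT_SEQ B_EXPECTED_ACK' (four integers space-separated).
After event 0: A_seq=5090 A_ack=2000 B_seq=2000 B_ack=5090
After event 1: A_seq=5126 A_ack=2000 B_seq=2000 B_ack=5126
After event 2: A_seq=5271 A_ack=2000 B_seq=2000 B_ack=5126
After event 3: A_seq=5418 A_ack=2000 B_seq=2000 B_ack=5126
After event 4: A_seq=5614 A_ack=2000 B_seq=2000 B_ack=5126

Answer: 5614 2000 2000 5126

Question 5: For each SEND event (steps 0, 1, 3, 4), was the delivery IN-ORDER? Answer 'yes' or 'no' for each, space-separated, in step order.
Answer: yes yes no no

Derivation:
Step 0: SEND seq=5000 -> in-order
Step 1: SEND seq=5090 -> in-order
Step 3: SEND seq=5271 -> out-of-order
Step 4: SEND seq=5418 -> out-of-order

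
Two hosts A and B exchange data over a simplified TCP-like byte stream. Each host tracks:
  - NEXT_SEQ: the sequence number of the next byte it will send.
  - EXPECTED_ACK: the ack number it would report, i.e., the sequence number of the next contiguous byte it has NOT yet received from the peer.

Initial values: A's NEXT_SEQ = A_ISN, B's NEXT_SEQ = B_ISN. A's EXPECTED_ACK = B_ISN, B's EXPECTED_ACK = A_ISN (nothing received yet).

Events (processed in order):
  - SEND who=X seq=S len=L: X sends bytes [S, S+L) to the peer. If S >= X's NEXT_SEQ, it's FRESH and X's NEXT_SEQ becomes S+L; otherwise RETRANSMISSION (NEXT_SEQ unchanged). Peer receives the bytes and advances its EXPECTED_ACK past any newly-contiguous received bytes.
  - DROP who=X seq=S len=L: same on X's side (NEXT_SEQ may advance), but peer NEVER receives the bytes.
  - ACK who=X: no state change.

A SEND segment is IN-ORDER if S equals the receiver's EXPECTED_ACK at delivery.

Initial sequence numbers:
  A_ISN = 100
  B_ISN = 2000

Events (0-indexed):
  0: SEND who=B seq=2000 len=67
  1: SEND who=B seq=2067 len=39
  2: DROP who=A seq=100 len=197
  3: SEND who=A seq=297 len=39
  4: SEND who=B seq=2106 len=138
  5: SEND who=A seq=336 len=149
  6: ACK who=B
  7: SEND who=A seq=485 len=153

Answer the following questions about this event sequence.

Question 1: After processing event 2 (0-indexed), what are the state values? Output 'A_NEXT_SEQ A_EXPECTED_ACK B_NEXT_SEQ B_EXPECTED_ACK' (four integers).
After event 0: A_seq=100 A_ack=2067 B_seq=2067 B_ack=100
After event 1: A_seq=100 A_ack=2106 B_seq=2106 B_ack=100
After event 2: A_seq=297 A_ack=2106 B_seq=2106 B_ack=100

297 2106 2106 100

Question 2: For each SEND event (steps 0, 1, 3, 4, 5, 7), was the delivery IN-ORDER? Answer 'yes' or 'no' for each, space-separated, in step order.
Answer: yes yes no yes no no

Derivation:
Step 0: SEND seq=2000 -> in-order
Step 1: SEND seq=2067 -> in-order
Step 3: SEND seq=297 -> out-of-order
Step 4: SEND seq=2106 -> in-order
Step 5: SEND seq=336 -> out-of-order
Step 7: SEND seq=485 -> out-of-order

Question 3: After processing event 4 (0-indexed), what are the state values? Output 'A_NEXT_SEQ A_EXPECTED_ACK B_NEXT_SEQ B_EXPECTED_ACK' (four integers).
After event 0: A_seq=100 A_ack=2067 B_seq=2067 B_ack=100
After event 1: A_seq=100 A_ack=2106 B_seq=2106 B_ack=100
After event 2: A_seq=297 A_ack=2106 B_seq=2106 B_ack=100
After event 3: A_seq=336 A_ack=2106 B_seq=2106 B_ack=100
After event 4: A_seq=336 A_ack=2244 B_seq=2244 B_ack=100

336 2244 2244 100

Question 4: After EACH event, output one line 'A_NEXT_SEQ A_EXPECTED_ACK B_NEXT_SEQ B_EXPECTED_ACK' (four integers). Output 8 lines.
100 2067 2067 100
100 2106 2106 100
297 2106 2106 100
336 2106 2106 100
336 2244 2244 100
485 2244 2244 100
485 2244 2244 100
638 2244 2244 100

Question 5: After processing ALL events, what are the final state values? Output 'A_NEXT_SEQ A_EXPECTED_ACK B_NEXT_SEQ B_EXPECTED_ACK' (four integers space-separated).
Answer: 638 2244 2244 100

Derivation:
After event 0: A_seq=100 A_ack=2067 B_seq=2067 B_ack=100
After event 1: A_seq=100 A_ack=2106 B_seq=2106 B_ack=100
After event 2: A_seq=297 A_ack=2106 B_seq=2106 B_ack=100
After event 3: A_seq=336 A_ack=2106 B_seq=2106 B_ack=100
After event 4: A_seq=336 A_ack=2244 B_seq=2244 B_ack=100
After event 5: A_seq=485 A_ack=2244 B_seq=2244 B_ack=100
After event 6: A_seq=485 A_ack=2244 B_seq=2244 B_ack=100
After event 7: A_seq=638 A_ack=2244 B_seq=2244 B_ack=100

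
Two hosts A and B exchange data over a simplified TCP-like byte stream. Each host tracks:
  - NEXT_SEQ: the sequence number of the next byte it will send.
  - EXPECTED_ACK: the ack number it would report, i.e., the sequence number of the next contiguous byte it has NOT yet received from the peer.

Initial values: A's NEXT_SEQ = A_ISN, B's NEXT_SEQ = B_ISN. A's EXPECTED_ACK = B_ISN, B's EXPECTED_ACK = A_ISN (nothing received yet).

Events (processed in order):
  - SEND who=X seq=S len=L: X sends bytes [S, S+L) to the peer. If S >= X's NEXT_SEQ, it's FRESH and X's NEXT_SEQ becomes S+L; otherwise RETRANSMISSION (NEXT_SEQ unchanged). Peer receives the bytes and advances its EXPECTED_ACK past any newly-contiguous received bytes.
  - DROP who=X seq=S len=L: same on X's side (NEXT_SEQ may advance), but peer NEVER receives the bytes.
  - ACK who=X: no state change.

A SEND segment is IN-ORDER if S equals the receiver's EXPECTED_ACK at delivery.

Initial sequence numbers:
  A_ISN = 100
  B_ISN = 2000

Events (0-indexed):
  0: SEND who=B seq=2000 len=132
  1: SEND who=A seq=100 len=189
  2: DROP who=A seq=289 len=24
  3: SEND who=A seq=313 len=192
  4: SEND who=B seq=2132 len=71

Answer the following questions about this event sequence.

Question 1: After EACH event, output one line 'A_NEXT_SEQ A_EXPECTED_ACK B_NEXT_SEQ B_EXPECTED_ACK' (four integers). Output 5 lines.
100 2132 2132 100
289 2132 2132 289
313 2132 2132 289
505 2132 2132 289
505 2203 2203 289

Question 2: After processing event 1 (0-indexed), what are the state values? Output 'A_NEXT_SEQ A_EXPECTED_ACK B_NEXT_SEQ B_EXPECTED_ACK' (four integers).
After event 0: A_seq=100 A_ack=2132 B_seq=2132 B_ack=100
After event 1: A_seq=289 A_ack=2132 B_seq=2132 B_ack=289

289 2132 2132 289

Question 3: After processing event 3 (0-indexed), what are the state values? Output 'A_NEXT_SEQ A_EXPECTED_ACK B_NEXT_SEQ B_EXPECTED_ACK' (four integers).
After event 0: A_seq=100 A_ack=2132 B_seq=2132 B_ack=100
After event 1: A_seq=289 A_ack=2132 B_seq=2132 B_ack=289
After event 2: A_seq=313 A_ack=2132 B_seq=2132 B_ack=289
After event 3: A_seq=505 A_ack=2132 B_seq=2132 B_ack=289

505 2132 2132 289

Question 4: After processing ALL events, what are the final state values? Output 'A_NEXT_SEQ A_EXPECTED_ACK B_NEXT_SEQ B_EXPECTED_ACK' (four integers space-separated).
After event 0: A_seq=100 A_ack=2132 B_seq=2132 B_ack=100
After event 1: A_seq=289 A_ack=2132 B_seq=2132 B_ack=289
After event 2: A_seq=313 A_ack=2132 B_seq=2132 B_ack=289
After event 3: A_seq=505 A_ack=2132 B_seq=2132 B_ack=289
After event 4: A_seq=505 A_ack=2203 B_seq=2203 B_ack=289

Answer: 505 2203 2203 289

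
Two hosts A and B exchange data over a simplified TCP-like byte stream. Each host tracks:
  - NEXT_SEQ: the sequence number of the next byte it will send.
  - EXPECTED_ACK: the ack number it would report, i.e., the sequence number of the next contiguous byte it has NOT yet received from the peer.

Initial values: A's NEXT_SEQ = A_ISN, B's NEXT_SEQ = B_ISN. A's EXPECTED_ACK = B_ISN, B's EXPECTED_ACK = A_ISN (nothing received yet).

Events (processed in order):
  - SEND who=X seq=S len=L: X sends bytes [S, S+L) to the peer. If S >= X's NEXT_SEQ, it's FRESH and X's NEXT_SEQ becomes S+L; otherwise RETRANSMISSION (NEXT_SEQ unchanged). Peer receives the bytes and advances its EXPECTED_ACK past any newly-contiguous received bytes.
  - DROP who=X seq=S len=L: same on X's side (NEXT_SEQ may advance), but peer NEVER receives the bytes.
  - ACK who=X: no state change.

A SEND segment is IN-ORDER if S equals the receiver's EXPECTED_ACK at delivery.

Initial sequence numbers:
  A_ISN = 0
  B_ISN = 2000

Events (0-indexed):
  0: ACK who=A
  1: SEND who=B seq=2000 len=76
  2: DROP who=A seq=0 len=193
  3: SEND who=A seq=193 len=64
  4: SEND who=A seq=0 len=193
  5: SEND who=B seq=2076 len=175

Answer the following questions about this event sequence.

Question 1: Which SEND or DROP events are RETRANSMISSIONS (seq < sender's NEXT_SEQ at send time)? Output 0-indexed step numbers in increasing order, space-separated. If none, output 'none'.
Step 1: SEND seq=2000 -> fresh
Step 2: DROP seq=0 -> fresh
Step 3: SEND seq=193 -> fresh
Step 4: SEND seq=0 -> retransmit
Step 5: SEND seq=2076 -> fresh

Answer: 4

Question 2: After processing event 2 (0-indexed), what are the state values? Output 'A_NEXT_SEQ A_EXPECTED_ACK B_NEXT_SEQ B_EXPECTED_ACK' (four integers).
After event 0: A_seq=0 A_ack=2000 B_seq=2000 B_ack=0
After event 1: A_seq=0 A_ack=2076 B_seq=2076 B_ack=0
After event 2: A_seq=193 A_ack=2076 B_seq=2076 B_ack=0

193 2076 2076 0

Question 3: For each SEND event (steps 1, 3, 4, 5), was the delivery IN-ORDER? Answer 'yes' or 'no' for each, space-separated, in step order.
Answer: yes no yes yes

Derivation:
Step 1: SEND seq=2000 -> in-order
Step 3: SEND seq=193 -> out-of-order
Step 4: SEND seq=0 -> in-order
Step 5: SEND seq=2076 -> in-order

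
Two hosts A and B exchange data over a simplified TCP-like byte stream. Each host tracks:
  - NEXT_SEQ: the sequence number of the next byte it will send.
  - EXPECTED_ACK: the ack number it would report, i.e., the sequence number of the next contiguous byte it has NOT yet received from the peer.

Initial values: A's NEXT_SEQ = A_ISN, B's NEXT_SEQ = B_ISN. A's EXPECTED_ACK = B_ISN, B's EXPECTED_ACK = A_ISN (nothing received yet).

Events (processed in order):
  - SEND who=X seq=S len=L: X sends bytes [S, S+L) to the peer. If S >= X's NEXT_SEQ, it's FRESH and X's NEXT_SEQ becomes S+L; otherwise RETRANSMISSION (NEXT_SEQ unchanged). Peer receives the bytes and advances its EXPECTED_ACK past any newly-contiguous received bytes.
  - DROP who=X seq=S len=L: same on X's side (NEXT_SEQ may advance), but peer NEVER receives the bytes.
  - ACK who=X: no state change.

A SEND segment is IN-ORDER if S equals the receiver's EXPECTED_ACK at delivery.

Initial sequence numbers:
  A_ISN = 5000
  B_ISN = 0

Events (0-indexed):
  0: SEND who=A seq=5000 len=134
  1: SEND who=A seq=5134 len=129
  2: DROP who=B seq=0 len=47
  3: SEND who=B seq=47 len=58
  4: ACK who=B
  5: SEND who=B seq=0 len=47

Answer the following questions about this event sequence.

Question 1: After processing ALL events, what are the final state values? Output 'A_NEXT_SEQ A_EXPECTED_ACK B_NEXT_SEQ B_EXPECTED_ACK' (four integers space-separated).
Answer: 5263 105 105 5263

Derivation:
After event 0: A_seq=5134 A_ack=0 B_seq=0 B_ack=5134
After event 1: A_seq=5263 A_ack=0 B_seq=0 B_ack=5263
After event 2: A_seq=5263 A_ack=0 B_seq=47 B_ack=5263
After event 3: A_seq=5263 A_ack=0 B_seq=105 B_ack=5263
After event 4: A_seq=5263 A_ack=0 B_seq=105 B_ack=5263
After event 5: A_seq=5263 A_ack=105 B_seq=105 B_ack=5263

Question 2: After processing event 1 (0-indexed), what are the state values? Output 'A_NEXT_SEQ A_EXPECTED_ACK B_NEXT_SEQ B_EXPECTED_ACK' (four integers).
After event 0: A_seq=5134 A_ack=0 B_seq=0 B_ack=5134
After event 1: A_seq=5263 A_ack=0 B_seq=0 B_ack=5263

5263 0 0 5263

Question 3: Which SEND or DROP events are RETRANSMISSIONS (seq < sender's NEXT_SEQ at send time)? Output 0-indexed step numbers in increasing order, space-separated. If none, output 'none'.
Step 0: SEND seq=5000 -> fresh
Step 1: SEND seq=5134 -> fresh
Step 2: DROP seq=0 -> fresh
Step 3: SEND seq=47 -> fresh
Step 5: SEND seq=0 -> retransmit

Answer: 5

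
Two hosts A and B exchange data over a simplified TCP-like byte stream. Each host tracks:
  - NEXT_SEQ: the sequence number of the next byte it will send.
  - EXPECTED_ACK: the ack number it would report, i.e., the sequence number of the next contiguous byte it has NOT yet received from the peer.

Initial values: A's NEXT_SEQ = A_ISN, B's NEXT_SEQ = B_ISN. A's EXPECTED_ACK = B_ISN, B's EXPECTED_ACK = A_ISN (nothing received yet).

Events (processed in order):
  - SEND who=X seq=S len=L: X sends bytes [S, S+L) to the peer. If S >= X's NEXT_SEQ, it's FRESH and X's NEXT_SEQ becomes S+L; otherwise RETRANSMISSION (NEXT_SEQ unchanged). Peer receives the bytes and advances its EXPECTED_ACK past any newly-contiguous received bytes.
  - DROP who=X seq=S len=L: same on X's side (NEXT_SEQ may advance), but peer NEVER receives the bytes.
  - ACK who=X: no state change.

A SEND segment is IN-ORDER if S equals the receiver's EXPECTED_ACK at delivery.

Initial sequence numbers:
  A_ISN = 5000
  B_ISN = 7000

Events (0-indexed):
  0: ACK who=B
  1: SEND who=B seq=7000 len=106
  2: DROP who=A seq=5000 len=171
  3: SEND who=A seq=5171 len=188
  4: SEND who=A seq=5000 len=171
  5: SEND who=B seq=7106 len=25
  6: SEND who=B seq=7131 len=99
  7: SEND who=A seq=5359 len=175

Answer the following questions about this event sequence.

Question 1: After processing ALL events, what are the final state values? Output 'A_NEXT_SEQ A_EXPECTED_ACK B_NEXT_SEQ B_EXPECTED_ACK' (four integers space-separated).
After event 0: A_seq=5000 A_ack=7000 B_seq=7000 B_ack=5000
After event 1: A_seq=5000 A_ack=7106 B_seq=7106 B_ack=5000
After event 2: A_seq=5171 A_ack=7106 B_seq=7106 B_ack=5000
After event 3: A_seq=5359 A_ack=7106 B_seq=7106 B_ack=5000
After event 4: A_seq=5359 A_ack=7106 B_seq=7106 B_ack=5359
After event 5: A_seq=5359 A_ack=7131 B_seq=7131 B_ack=5359
After event 6: A_seq=5359 A_ack=7230 B_seq=7230 B_ack=5359
After event 7: A_seq=5534 A_ack=7230 B_seq=7230 B_ack=5534

Answer: 5534 7230 7230 5534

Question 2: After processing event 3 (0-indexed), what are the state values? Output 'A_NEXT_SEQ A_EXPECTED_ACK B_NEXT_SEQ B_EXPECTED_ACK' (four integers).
After event 0: A_seq=5000 A_ack=7000 B_seq=7000 B_ack=5000
After event 1: A_seq=5000 A_ack=7106 B_seq=7106 B_ack=5000
After event 2: A_seq=5171 A_ack=7106 B_seq=7106 B_ack=5000
After event 3: A_seq=5359 A_ack=7106 B_seq=7106 B_ack=5000

5359 7106 7106 5000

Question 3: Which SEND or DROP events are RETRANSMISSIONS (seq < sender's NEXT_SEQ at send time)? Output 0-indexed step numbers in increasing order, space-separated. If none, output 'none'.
Answer: 4

Derivation:
Step 1: SEND seq=7000 -> fresh
Step 2: DROP seq=5000 -> fresh
Step 3: SEND seq=5171 -> fresh
Step 4: SEND seq=5000 -> retransmit
Step 5: SEND seq=7106 -> fresh
Step 6: SEND seq=7131 -> fresh
Step 7: SEND seq=5359 -> fresh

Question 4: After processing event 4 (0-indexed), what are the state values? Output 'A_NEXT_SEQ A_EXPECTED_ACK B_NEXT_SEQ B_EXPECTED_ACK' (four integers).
After event 0: A_seq=5000 A_ack=7000 B_seq=7000 B_ack=5000
After event 1: A_seq=5000 A_ack=7106 B_seq=7106 B_ack=5000
After event 2: A_seq=5171 A_ack=7106 B_seq=7106 B_ack=5000
After event 3: A_seq=5359 A_ack=7106 B_seq=7106 B_ack=5000
After event 4: A_seq=5359 A_ack=7106 B_seq=7106 B_ack=5359

5359 7106 7106 5359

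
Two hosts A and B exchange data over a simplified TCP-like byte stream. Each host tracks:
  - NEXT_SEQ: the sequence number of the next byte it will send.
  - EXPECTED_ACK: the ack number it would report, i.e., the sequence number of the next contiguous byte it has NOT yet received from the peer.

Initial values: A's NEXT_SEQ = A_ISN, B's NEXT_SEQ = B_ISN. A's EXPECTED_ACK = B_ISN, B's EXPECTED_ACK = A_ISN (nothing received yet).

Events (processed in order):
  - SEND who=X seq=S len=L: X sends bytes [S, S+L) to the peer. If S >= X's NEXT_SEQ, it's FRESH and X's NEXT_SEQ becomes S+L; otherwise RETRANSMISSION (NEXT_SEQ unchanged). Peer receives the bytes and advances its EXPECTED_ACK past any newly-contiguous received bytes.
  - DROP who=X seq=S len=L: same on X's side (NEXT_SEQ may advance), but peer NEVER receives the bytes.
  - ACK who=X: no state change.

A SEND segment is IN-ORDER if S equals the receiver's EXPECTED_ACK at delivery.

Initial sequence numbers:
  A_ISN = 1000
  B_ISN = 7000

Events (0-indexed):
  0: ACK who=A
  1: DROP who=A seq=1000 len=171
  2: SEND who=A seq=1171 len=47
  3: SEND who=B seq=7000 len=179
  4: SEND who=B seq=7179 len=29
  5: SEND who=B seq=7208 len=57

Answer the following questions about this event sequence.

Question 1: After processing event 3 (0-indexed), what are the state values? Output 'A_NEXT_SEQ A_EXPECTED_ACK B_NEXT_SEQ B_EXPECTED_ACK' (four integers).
After event 0: A_seq=1000 A_ack=7000 B_seq=7000 B_ack=1000
After event 1: A_seq=1171 A_ack=7000 B_seq=7000 B_ack=1000
After event 2: A_seq=1218 A_ack=7000 B_seq=7000 B_ack=1000
After event 3: A_seq=1218 A_ack=7179 B_seq=7179 B_ack=1000

1218 7179 7179 1000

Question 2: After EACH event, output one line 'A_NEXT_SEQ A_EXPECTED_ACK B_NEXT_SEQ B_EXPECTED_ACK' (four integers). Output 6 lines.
1000 7000 7000 1000
1171 7000 7000 1000
1218 7000 7000 1000
1218 7179 7179 1000
1218 7208 7208 1000
1218 7265 7265 1000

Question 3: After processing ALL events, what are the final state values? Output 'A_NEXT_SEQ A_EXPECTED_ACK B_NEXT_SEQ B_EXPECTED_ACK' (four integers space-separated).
Answer: 1218 7265 7265 1000

Derivation:
After event 0: A_seq=1000 A_ack=7000 B_seq=7000 B_ack=1000
After event 1: A_seq=1171 A_ack=7000 B_seq=7000 B_ack=1000
After event 2: A_seq=1218 A_ack=7000 B_seq=7000 B_ack=1000
After event 3: A_seq=1218 A_ack=7179 B_seq=7179 B_ack=1000
After event 4: A_seq=1218 A_ack=7208 B_seq=7208 B_ack=1000
After event 5: A_seq=1218 A_ack=7265 B_seq=7265 B_ack=1000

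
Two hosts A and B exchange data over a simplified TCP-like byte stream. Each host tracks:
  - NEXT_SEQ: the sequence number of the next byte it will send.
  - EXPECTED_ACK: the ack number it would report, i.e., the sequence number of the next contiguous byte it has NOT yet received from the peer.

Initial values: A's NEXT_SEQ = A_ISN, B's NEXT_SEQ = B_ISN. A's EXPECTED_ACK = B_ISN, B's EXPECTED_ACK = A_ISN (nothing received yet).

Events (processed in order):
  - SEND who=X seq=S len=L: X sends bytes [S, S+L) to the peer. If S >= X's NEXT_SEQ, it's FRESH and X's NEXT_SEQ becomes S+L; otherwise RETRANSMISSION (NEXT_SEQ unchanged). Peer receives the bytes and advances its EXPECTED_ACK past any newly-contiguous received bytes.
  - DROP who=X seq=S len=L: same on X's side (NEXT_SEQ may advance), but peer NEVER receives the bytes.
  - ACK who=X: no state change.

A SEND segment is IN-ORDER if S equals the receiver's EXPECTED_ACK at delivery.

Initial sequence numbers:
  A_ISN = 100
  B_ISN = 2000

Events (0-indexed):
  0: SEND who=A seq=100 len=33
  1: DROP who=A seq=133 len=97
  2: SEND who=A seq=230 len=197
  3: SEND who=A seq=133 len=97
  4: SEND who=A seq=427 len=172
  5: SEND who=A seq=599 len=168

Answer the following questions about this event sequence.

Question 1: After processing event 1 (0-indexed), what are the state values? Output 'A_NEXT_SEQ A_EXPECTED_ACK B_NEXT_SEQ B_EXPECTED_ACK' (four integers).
After event 0: A_seq=133 A_ack=2000 B_seq=2000 B_ack=133
After event 1: A_seq=230 A_ack=2000 B_seq=2000 B_ack=133

230 2000 2000 133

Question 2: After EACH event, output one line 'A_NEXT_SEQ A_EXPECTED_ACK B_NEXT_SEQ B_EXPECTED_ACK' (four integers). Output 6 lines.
133 2000 2000 133
230 2000 2000 133
427 2000 2000 133
427 2000 2000 427
599 2000 2000 599
767 2000 2000 767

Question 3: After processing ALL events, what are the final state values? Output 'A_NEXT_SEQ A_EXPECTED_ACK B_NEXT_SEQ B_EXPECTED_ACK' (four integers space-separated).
After event 0: A_seq=133 A_ack=2000 B_seq=2000 B_ack=133
After event 1: A_seq=230 A_ack=2000 B_seq=2000 B_ack=133
After event 2: A_seq=427 A_ack=2000 B_seq=2000 B_ack=133
After event 3: A_seq=427 A_ack=2000 B_seq=2000 B_ack=427
After event 4: A_seq=599 A_ack=2000 B_seq=2000 B_ack=599
After event 5: A_seq=767 A_ack=2000 B_seq=2000 B_ack=767

Answer: 767 2000 2000 767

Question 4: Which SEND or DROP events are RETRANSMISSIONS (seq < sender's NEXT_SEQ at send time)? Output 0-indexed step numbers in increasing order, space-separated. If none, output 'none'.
Step 0: SEND seq=100 -> fresh
Step 1: DROP seq=133 -> fresh
Step 2: SEND seq=230 -> fresh
Step 3: SEND seq=133 -> retransmit
Step 4: SEND seq=427 -> fresh
Step 5: SEND seq=599 -> fresh

Answer: 3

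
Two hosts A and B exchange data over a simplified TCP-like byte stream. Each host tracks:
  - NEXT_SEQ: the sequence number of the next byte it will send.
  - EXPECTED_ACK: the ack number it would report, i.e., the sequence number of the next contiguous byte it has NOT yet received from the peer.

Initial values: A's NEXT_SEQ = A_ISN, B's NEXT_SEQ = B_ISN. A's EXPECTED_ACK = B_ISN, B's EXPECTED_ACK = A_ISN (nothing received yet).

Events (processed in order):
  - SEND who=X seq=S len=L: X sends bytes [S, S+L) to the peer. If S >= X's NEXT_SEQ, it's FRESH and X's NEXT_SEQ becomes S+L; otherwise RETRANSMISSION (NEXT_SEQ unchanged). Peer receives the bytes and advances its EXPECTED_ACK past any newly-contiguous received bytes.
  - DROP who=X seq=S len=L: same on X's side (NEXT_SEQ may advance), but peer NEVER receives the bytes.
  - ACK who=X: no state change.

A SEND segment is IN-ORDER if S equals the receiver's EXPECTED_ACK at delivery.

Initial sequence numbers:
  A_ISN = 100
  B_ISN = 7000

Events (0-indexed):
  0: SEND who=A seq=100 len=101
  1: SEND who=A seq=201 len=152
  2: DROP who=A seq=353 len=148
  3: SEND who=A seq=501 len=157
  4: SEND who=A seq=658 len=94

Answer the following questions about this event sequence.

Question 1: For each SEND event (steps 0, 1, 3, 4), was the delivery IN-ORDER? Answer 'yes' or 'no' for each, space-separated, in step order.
Step 0: SEND seq=100 -> in-order
Step 1: SEND seq=201 -> in-order
Step 3: SEND seq=501 -> out-of-order
Step 4: SEND seq=658 -> out-of-order

Answer: yes yes no no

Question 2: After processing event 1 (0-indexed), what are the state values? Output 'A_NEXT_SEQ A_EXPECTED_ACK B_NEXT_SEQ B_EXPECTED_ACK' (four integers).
After event 0: A_seq=201 A_ack=7000 B_seq=7000 B_ack=201
After event 1: A_seq=353 A_ack=7000 B_seq=7000 B_ack=353

353 7000 7000 353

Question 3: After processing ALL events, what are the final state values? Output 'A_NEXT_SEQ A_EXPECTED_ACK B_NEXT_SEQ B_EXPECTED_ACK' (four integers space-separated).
Answer: 752 7000 7000 353

Derivation:
After event 0: A_seq=201 A_ack=7000 B_seq=7000 B_ack=201
After event 1: A_seq=353 A_ack=7000 B_seq=7000 B_ack=353
After event 2: A_seq=501 A_ack=7000 B_seq=7000 B_ack=353
After event 3: A_seq=658 A_ack=7000 B_seq=7000 B_ack=353
After event 4: A_seq=752 A_ack=7000 B_seq=7000 B_ack=353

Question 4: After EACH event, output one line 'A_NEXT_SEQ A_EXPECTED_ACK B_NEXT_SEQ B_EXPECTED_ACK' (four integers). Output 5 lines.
201 7000 7000 201
353 7000 7000 353
501 7000 7000 353
658 7000 7000 353
752 7000 7000 353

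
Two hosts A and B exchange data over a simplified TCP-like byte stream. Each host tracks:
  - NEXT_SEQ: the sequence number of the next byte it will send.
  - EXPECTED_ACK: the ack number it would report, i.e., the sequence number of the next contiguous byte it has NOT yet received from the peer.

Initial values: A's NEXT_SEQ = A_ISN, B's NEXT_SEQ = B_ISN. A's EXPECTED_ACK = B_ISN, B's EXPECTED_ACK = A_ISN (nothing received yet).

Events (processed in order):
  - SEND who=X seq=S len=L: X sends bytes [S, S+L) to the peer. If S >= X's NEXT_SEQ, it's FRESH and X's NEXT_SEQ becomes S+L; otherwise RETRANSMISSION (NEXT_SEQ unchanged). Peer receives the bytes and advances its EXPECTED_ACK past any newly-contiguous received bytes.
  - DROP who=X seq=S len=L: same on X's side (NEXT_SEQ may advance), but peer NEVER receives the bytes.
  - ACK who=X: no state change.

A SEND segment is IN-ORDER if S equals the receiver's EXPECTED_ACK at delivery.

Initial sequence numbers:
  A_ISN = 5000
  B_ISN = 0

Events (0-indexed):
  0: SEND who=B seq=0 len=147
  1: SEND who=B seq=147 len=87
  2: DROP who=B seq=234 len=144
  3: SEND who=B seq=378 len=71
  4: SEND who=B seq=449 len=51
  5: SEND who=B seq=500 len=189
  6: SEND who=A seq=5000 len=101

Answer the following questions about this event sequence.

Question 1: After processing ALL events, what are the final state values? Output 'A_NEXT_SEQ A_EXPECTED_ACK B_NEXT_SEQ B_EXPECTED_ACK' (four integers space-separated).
Answer: 5101 234 689 5101

Derivation:
After event 0: A_seq=5000 A_ack=147 B_seq=147 B_ack=5000
After event 1: A_seq=5000 A_ack=234 B_seq=234 B_ack=5000
After event 2: A_seq=5000 A_ack=234 B_seq=378 B_ack=5000
After event 3: A_seq=5000 A_ack=234 B_seq=449 B_ack=5000
After event 4: A_seq=5000 A_ack=234 B_seq=500 B_ack=5000
After event 5: A_seq=5000 A_ack=234 B_seq=689 B_ack=5000
After event 6: A_seq=5101 A_ack=234 B_seq=689 B_ack=5101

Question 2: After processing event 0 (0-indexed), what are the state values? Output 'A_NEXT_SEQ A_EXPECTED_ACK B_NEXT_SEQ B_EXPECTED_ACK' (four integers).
After event 0: A_seq=5000 A_ack=147 B_seq=147 B_ack=5000

5000 147 147 5000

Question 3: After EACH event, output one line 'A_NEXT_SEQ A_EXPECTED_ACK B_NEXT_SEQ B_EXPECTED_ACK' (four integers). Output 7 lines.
5000 147 147 5000
5000 234 234 5000
5000 234 378 5000
5000 234 449 5000
5000 234 500 5000
5000 234 689 5000
5101 234 689 5101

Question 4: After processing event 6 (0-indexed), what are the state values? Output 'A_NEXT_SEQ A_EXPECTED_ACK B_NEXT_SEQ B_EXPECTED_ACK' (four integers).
After event 0: A_seq=5000 A_ack=147 B_seq=147 B_ack=5000
After event 1: A_seq=5000 A_ack=234 B_seq=234 B_ack=5000
After event 2: A_seq=5000 A_ack=234 B_seq=378 B_ack=5000
After event 3: A_seq=5000 A_ack=234 B_seq=449 B_ack=5000
After event 4: A_seq=5000 A_ack=234 B_seq=500 B_ack=5000
After event 5: A_seq=5000 A_ack=234 B_seq=689 B_ack=5000
After event 6: A_seq=5101 A_ack=234 B_seq=689 B_ack=5101

5101 234 689 5101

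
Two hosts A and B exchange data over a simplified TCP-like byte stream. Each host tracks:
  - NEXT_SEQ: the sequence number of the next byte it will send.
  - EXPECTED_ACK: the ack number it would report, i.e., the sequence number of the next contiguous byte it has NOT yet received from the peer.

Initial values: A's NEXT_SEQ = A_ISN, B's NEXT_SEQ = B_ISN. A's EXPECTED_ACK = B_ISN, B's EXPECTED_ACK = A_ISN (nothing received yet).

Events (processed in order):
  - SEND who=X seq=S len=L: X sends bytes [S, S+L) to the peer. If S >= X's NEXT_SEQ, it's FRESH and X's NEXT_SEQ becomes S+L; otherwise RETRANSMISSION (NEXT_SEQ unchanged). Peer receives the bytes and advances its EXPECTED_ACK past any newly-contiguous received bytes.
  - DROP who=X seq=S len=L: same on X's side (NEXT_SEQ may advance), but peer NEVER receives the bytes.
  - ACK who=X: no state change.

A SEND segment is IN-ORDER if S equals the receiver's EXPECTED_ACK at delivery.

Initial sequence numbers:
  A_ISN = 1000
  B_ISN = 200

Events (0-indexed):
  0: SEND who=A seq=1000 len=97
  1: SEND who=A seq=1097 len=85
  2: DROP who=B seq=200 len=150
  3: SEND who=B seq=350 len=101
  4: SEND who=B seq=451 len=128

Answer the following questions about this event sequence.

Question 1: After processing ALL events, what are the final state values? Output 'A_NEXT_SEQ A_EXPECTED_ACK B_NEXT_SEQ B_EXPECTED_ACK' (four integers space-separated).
Answer: 1182 200 579 1182

Derivation:
After event 0: A_seq=1097 A_ack=200 B_seq=200 B_ack=1097
After event 1: A_seq=1182 A_ack=200 B_seq=200 B_ack=1182
After event 2: A_seq=1182 A_ack=200 B_seq=350 B_ack=1182
After event 3: A_seq=1182 A_ack=200 B_seq=451 B_ack=1182
After event 4: A_seq=1182 A_ack=200 B_seq=579 B_ack=1182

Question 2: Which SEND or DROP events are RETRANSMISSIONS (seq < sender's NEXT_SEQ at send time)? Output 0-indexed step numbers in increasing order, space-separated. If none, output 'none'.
Answer: none

Derivation:
Step 0: SEND seq=1000 -> fresh
Step 1: SEND seq=1097 -> fresh
Step 2: DROP seq=200 -> fresh
Step 3: SEND seq=350 -> fresh
Step 4: SEND seq=451 -> fresh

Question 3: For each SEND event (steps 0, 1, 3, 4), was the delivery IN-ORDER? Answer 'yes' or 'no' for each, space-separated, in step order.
Answer: yes yes no no

Derivation:
Step 0: SEND seq=1000 -> in-order
Step 1: SEND seq=1097 -> in-order
Step 3: SEND seq=350 -> out-of-order
Step 4: SEND seq=451 -> out-of-order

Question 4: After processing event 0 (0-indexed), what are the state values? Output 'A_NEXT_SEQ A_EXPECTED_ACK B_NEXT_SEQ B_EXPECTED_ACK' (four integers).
After event 0: A_seq=1097 A_ack=200 B_seq=200 B_ack=1097

1097 200 200 1097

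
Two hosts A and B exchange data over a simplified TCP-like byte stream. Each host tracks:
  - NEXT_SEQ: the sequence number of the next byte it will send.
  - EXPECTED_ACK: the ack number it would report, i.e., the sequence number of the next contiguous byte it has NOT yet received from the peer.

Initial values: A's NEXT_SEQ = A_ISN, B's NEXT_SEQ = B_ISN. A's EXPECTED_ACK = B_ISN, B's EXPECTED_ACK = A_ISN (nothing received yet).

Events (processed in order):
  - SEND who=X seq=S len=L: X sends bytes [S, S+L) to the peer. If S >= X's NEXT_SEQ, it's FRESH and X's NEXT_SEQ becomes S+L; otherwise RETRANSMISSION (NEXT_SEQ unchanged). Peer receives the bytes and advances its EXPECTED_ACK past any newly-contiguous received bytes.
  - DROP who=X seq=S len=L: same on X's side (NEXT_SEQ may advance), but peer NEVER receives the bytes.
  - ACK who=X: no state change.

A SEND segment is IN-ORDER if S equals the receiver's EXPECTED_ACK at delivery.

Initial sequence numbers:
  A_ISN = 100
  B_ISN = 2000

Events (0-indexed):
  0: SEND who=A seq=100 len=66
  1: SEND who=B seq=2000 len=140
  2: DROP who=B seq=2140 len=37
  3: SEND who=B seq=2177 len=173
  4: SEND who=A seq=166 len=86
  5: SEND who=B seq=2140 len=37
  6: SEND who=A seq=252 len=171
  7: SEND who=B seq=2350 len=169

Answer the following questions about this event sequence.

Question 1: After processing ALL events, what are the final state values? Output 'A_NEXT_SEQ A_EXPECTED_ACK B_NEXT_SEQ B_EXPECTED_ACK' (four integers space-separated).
Answer: 423 2519 2519 423

Derivation:
After event 0: A_seq=166 A_ack=2000 B_seq=2000 B_ack=166
After event 1: A_seq=166 A_ack=2140 B_seq=2140 B_ack=166
After event 2: A_seq=166 A_ack=2140 B_seq=2177 B_ack=166
After event 3: A_seq=166 A_ack=2140 B_seq=2350 B_ack=166
After event 4: A_seq=252 A_ack=2140 B_seq=2350 B_ack=252
After event 5: A_seq=252 A_ack=2350 B_seq=2350 B_ack=252
After event 6: A_seq=423 A_ack=2350 B_seq=2350 B_ack=423
After event 7: A_seq=423 A_ack=2519 B_seq=2519 B_ack=423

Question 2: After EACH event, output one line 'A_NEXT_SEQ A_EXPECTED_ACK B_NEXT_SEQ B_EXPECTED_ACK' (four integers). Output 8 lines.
166 2000 2000 166
166 2140 2140 166
166 2140 2177 166
166 2140 2350 166
252 2140 2350 252
252 2350 2350 252
423 2350 2350 423
423 2519 2519 423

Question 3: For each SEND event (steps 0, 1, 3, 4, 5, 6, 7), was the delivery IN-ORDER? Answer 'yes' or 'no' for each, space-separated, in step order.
Answer: yes yes no yes yes yes yes

Derivation:
Step 0: SEND seq=100 -> in-order
Step 1: SEND seq=2000 -> in-order
Step 3: SEND seq=2177 -> out-of-order
Step 4: SEND seq=166 -> in-order
Step 5: SEND seq=2140 -> in-order
Step 6: SEND seq=252 -> in-order
Step 7: SEND seq=2350 -> in-order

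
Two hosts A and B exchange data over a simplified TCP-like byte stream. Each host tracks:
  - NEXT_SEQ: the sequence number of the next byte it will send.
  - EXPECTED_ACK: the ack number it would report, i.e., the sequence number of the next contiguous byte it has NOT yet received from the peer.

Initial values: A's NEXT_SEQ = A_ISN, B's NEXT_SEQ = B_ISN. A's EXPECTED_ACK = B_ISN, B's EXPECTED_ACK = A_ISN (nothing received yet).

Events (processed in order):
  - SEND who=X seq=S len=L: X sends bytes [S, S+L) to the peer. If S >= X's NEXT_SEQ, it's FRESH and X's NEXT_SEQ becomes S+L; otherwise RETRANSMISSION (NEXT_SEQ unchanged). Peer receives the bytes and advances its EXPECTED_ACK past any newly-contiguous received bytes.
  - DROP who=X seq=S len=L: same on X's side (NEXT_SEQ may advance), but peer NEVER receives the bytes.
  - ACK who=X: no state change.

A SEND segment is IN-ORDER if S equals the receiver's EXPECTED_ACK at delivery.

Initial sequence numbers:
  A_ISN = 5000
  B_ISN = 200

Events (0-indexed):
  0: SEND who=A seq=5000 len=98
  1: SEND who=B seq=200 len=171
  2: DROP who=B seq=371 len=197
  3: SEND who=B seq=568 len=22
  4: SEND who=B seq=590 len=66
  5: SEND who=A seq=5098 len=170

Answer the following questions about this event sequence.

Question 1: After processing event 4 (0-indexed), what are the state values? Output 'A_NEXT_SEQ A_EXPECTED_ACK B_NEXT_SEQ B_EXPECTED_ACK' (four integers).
After event 0: A_seq=5098 A_ack=200 B_seq=200 B_ack=5098
After event 1: A_seq=5098 A_ack=371 B_seq=371 B_ack=5098
After event 2: A_seq=5098 A_ack=371 B_seq=568 B_ack=5098
After event 3: A_seq=5098 A_ack=371 B_seq=590 B_ack=5098
After event 4: A_seq=5098 A_ack=371 B_seq=656 B_ack=5098

5098 371 656 5098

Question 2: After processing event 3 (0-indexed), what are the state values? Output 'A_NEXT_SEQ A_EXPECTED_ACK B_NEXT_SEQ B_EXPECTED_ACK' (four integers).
After event 0: A_seq=5098 A_ack=200 B_seq=200 B_ack=5098
After event 1: A_seq=5098 A_ack=371 B_seq=371 B_ack=5098
After event 2: A_seq=5098 A_ack=371 B_seq=568 B_ack=5098
After event 3: A_seq=5098 A_ack=371 B_seq=590 B_ack=5098

5098 371 590 5098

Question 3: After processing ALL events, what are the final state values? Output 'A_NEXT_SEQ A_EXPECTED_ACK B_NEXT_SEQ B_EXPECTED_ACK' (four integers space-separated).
Answer: 5268 371 656 5268

Derivation:
After event 0: A_seq=5098 A_ack=200 B_seq=200 B_ack=5098
After event 1: A_seq=5098 A_ack=371 B_seq=371 B_ack=5098
After event 2: A_seq=5098 A_ack=371 B_seq=568 B_ack=5098
After event 3: A_seq=5098 A_ack=371 B_seq=590 B_ack=5098
After event 4: A_seq=5098 A_ack=371 B_seq=656 B_ack=5098
After event 5: A_seq=5268 A_ack=371 B_seq=656 B_ack=5268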